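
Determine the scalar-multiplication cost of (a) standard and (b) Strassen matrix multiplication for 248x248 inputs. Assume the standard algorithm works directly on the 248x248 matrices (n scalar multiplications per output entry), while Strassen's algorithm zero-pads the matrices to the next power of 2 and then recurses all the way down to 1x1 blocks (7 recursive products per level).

Matrix multiplication for 248x248 matrices:

Strassen's algorithm requires power-of-2 dimensions. Pad 248x248 to 256x256 (next power of 2).

Standard algorithm: 248^3 = 15252992 multiplications
Strassen's algorithm: 7^(log2(256)) = 7^8 = 5764801 multiplications
Savings: 15252992 - 5764801 = 9488191 multiplications

Standard: 15252992 multiplications (248^3). Strassen: 5764801 multiplications (7^8, after padding to 256x256). Strassen reduces 8 recursive multiplications to 7 at each level.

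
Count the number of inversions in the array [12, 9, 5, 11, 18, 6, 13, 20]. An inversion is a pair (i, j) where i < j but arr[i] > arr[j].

Finding inversions in [12, 9, 5, 11, 18, 6, 13, 20]:

(0, 1): arr[0]=12 > arr[1]=9
(0, 2): arr[0]=12 > arr[2]=5
(0, 3): arr[0]=12 > arr[3]=11
(0, 5): arr[0]=12 > arr[5]=6
(1, 2): arr[1]=9 > arr[2]=5
(1, 5): arr[1]=9 > arr[5]=6
(3, 5): arr[3]=11 > arr[5]=6
(4, 5): arr[4]=18 > arr[5]=6
(4, 6): arr[4]=18 > arr[6]=13

Total inversions: 9

The array has 9 inversion(s): (0,1), (0,2), (0,3), (0,5), (1,2), (1,5), (3,5), (4,5), (4,6). Each pair (i,j) satisfies i < j and arr[i] > arr[j].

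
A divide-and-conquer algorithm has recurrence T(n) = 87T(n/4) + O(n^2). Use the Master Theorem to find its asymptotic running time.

Master Theorem for T(n) = 87T(n/4) + O(n^2):

a = 87, b = 4, c = 2
log_b(a) = log_4(87) = 3.2215

Case 1: c = 2 < log_4(87) = 3.2215
T(n) = O(n^(log_4 87))

For T(n) = 87T(n/4) + O(n^2): log_4(87) = 3.2215. This is Case 1 of the Master Theorem (c < log_b(a), work dominated by leaves), giving O(n^(log_4 87)).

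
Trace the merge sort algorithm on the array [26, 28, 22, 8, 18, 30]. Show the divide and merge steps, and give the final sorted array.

Merge sort trace:

Split: [26, 28, 22, 8, 18, 30] -> [26, 28, 22] and [8, 18, 30]
  Split: [26, 28, 22] -> [26] and [28, 22]
    Split: [28, 22] -> [28] and [22]
    Merge: [28] + [22] -> [22, 28]
  Merge: [26] + [22, 28] -> [22, 26, 28]
  Split: [8, 18, 30] -> [8] and [18, 30]
    Split: [18, 30] -> [18] and [30]
    Merge: [18] + [30] -> [18, 30]
  Merge: [8] + [18, 30] -> [8, 18, 30]
Merge: [22, 26, 28] + [8, 18, 30] -> [8, 18, 22, 26, 28, 30]

Final sorted array: [8, 18, 22, 26, 28, 30]

The merge sort proceeds by recursively splitting the array and merging sorted halves.
After all merges, the sorted array is [8, 18, 22, 26, 28, 30].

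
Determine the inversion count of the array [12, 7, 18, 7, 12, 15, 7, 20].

Finding inversions in [12, 7, 18, 7, 12, 15, 7, 20]:

(0, 1): arr[0]=12 > arr[1]=7
(0, 3): arr[0]=12 > arr[3]=7
(0, 6): arr[0]=12 > arr[6]=7
(2, 3): arr[2]=18 > arr[3]=7
(2, 4): arr[2]=18 > arr[4]=12
(2, 5): arr[2]=18 > arr[5]=15
(2, 6): arr[2]=18 > arr[6]=7
(4, 6): arr[4]=12 > arr[6]=7
(5, 6): arr[5]=15 > arr[6]=7

Total inversions: 9

The array has 9 inversion(s): (0,1), (0,3), (0,6), (2,3), (2,4), (2,5), (2,6), (4,6), (5,6). Each pair (i,j) satisfies i < j and arr[i] > arr[j].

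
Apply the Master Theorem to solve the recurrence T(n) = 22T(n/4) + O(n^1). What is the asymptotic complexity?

Master Theorem for T(n) = 22T(n/4) + O(n^1):

a = 22, b = 4, c = 1
log_b(a) = log_4(22) = 2.2297

Case 1: c = 1 < log_4(22) = 2.2297
T(n) = O(n^(log_4 22))

For T(n) = 22T(n/4) + O(n^1): log_4(22) = 2.2297. This is Case 1 of the Master Theorem (c < log_b(a), work dominated by leaves), giving O(n^(log_4 22)).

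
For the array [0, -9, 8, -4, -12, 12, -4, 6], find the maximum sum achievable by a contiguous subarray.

Using Kadane's algorithm on [0, -9, 8, -4, -12, 12, -4, 6]:

Scanning through the array:
Position 1 (value -9): max_ending_here = -9, max_so_far = 0
Position 2 (value 8): max_ending_here = 8, max_so_far = 8
Position 3 (value -4): max_ending_here = 4, max_so_far = 8
Position 4 (value -12): max_ending_here = -8, max_so_far = 8
Position 5 (value 12): max_ending_here = 12, max_so_far = 12
Position 6 (value -4): max_ending_here = 8, max_so_far = 12
Position 7 (value 6): max_ending_here = 14, max_so_far = 14

Maximum subarray: [12, -4, 6]
Maximum sum: 14

The maximum subarray is [12, -4, 6] with sum 14. This subarray runs from index 5 to index 7.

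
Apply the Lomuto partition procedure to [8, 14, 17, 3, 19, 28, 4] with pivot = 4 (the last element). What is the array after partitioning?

Lomuto partition with pivot = 4:

Initial array: [8, 14, 17, 3, 19, 28, 4]

arr[0]=8 > 4: no swap
arr[1]=14 > 4: no swap
arr[2]=17 > 4: no swap
arr[3]=3 <= 4: swap with position 0, array becomes [3, 14, 17, 8, 19, 28, 4]
arr[4]=19 > 4: no swap
arr[5]=28 > 4: no swap

Place pivot at position 1: [3, 4, 17, 8, 19, 28, 14]
Pivot position: 1

After partitioning with pivot 4, the array becomes [3, 4, 17, 8, 19, 28, 14]. The pivot is placed at index 1. All elements to the left of the pivot are <= 4, and all elements to the right are > 4.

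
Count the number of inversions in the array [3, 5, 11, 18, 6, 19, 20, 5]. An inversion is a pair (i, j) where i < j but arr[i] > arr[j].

Finding inversions in [3, 5, 11, 18, 6, 19, 20, 5]:

(2, 4): arr[2]=11 > arr[4]=6
(2, 7): arr[2]=11 > arr[7]=5
(3, 4): arr[3]=18 > arr[4]=6
(3, 7): arr[3]=18 > arr[7]=5
(4, 7): arr[4]=6 > arr[7]=5
(5, 7): arr[5]=19 > arr[7]=5
(6, 7): arr[6]=20 > arr[7]=5

Total inversions: 7

The array has 7 inversion(s): (2,4), (2,7), (3,4), (3,7), (4,7), (5,7), (6,7). Each pair (i,j) satisfies i < j and arr[i] > arr[j].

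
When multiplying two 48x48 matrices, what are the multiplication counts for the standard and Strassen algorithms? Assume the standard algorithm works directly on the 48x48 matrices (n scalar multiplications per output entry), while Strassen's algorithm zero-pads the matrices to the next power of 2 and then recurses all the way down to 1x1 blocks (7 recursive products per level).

Matrix multiplication for 48x48 matrices:

Strassen's algorithm requires power-of-2 dimensions. Pad 48x48 to 64x64 (next power of 2).

Standard algorithm: 48^3 = 110592 multiplications
Strassen's algorithm: 7^(log2(64)) = 7^6 = 117649 multiplications
Difference: 110592 - 117649 = -7057 (Strassen uses MORE here due to padding overhead — for small or just-over-power-of-2 n, padding can outweigh the per-level savings)

Standard: 110592 multiplications (48^3). Strassen: 117649 multiplications (7^6, after padding to 64x64). Strassen reduces 8 recursive multiplications to 7 at each level.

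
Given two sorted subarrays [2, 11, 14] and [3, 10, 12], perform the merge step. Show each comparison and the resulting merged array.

Merging process:

Compare 2 vs 3: take 2 from left. Merged: [2]
Compare 11 vs 3: take 3 from right. Merged: [2, 3]
Compare 11 vs 10: take 10 from right. Merged: [2, 3, 10]
Compare 11 vs 12: take 11 from left. Merged: [2, 3, 10, 11]
Compare 14 vs 12: take 12 from right. Merged: [2, 3, 10, 11, 12]
Append remaining from left: [14]. Merged: [2, 3, 10, 11, 12, 14]

Final merged array: [2, 3, 10, 11, 12, 14]
Total comparisons: 5

The merged array is [2, 3, 10, 11, 12, 14], requiring 5 comparisons. The merge step runs in O(n) time where n is the total number of elements.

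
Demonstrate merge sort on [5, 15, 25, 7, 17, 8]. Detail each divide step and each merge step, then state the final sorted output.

Merge sort trace:

Split: [5, 15, 25, 7, 17, 8] -> [5, 15, 25] and [7, 17, 8]
  Split: [5, 15, 25] -> [5] and [15, 25]
    Split: [15, 25] -> [15] and [25]
    Merge: [15] + [25] -> [15, 25]
  Merge: [5] + [15, 25] -> [5, 15, 25]
  Split: [7, 17, 8] -> [7] and [17, 8]
    Split: [17, 8] -> [17] and [8]
    Merge: [17] + [8] -> [8, 17]
  Merge: [7] + [8, 17] -> [7, 8, 17]
Merge: [5, 15, 25] + [7, 8, 17] -> [5, 7, 8, 15, 17, 25]

Final sorted array: [5, 7, 8, 15, 17, 25]

The merge sort proceeds by recursively splitting the array and merging sorted halves.
After all merges, the sorted array is [5, 7, 8, 15, 17, 25].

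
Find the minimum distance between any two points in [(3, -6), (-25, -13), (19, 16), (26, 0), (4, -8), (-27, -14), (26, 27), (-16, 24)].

Computing all pairwise distances among 8 points:

d((3, -6), (-25, -13)) = 28.8617
d((3, -6), (19, 16)) = 27.2029
d((3, -6), (26, 0)) = 23.7697
d((3, -6), (4, -8)) = 2.2361 <-- minimum
d((3, -6), (-27, -14)) = 31.0483
d((3, -6), (26, 27)) = 40.2244
d((3, -6), (-16, 24)) = 35.5106
d((-25, -13), (19, 16)) = 52.6972
d((-25, -13), (26, 0)) = 52.6308
d((-25, -13), (4, -8)) = 29.4279
d((-25, -13), (-27, -14)) = 2.2361 <-- minimum
d((-25, -13), (26, 27)) = 64.8151
d((-25, -13), (-16, 24)) = 38.0789
d((19, 16), (26, 0)) = 17.4642
d((19, 16), (4, -8)) = 28.3019
d((19, 16), (-27, -14)) = 54.9181
d((19, 16), (26, 27)) = 13.0384
d((19, 16), (-16, 24)) = 35.9026
d((26, 0), (4, -8)) = 23.4094
d((26, 0), (-27, -14)) = 54.8179
d((26, 0), (26, 27)) = 27.0
d((26, 0), (-16, 24)) = 48.3735
d((4, -8), (-27, -14)) = 31.5753
d((4, -8), (26, 27)) = 41.3401
d((4, -8), (-16, 24)) = 37.7359
d((-27, -14), (26, 27)) = 67.0075
d((-27, -14), (-16, 24)) = 39.5601
d((26, 27), (-16, 24)) = 42.107

Minimum distance: 2.2361 (tie among 2 pairs: (3, -6) and (4, -8); (-25, -13) and (-27, -14))

The minimum Euclidean distance is 2.2361. There is a tie: 2 pairs achieve this minimum — (3, -6) and (4, -8); (-25, -13) and (-27, -14). Any of these is a valid closest pair. For 8 points, brute-force pairwise comparison is shown above. For large n, the divide-and-conquer algorithm (sort by x, recurse on halves, check the dividing strip) achieves O(n log n).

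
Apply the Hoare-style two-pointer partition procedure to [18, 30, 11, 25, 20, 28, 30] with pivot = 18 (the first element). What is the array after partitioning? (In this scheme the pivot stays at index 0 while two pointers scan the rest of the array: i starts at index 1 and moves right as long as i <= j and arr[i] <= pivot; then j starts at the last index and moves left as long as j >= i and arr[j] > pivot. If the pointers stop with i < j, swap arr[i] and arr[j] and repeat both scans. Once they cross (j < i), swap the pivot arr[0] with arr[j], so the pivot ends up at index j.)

Hoare-style two-pointer partition with pivot = 18:

Initial array: [18, 30, 11, 25, 20, 28, 30]

Pointers start at i = 1, j = 6.
i stops at index 1 (arr[1]=30 > 18), j stops at index 2 (arr[2]=11 <= 18): swap arr[1] and arr[2], array becomes [18, 11, 30, 25, 20, 28, 30]
i ends at 2, j ends at 1: the pointers have crossed (j < i), so scanning stops.

Swap pivot arr[0] with arr[1] to place pivot at position 1: [11, 18, 30, 25, 20, 28, 30]
Pivot position: 1

After partitioning with pivot 18, the array becomes [11, 18, 30, 25, 20, 28, 30]. The pivot is placed at index 1. All elements to the left of the pivot are <= 18, and all elements to the right are > 18.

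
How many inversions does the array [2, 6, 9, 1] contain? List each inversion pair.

Finding inversions in [2, 6, 9, 1]:

(0, 3): arr[0]=2 > arr[3]=1
(1, 3): arr[1]=6 > arr[3]=1
(2, 3): arr[2]=9 > arr[3]=1

Total inversions: 3

The array has 3 inversion(s): (0,3), (1,3), (2,3). Each pair (i,j) satisfies i < j and arr[i] > arr[j].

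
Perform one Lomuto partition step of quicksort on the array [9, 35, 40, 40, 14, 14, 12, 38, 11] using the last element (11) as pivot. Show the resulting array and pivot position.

Lomuto partition with pivot = 11:

Initial array: [9, 35, 40, 40, 14, 14, 12, 38, 11]

arr[0]=9 <= 11: swap with position 0, array becomes [9, 35, 40, 40, 14, 14, 12, 38, 11]
arr[1]=35 > 11: no swap
arr[2]=40 > 11: no swap
arr[3]=40 > 11: no swap
arr[4]=14 > 11: no swap
arr[5]=14 > 11: no swap
arr[6]=12 > 11: no swap
arr[7]=38 > 11: no swap

Place pivot at position 1: [9, 11, 40, 40, 14, 14, 12, 38, 35]
Pivot position: 1

After partitioning with pivot 11, the array becomes [9, 11, 40, 40, 14, 14, 12, 38, 35]. The pivot is placed at index 1. All elements to the left of the pivot are <= 11, and all elements to the right are > 11.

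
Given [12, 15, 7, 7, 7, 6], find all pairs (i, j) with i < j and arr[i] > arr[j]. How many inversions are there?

Finding inversions in [12, 15, 7, 7, 7, 6]:

(0, 2): arr[0]=12 > arr[2]=7
(0, 3): arr[0]=12 > arr[3]=7
(0, 4): arr[0]=12 > arr[4]=7
(0, 5): arr[0]=12 > arr[5]=6
(1, 2): arr[1]=15 > arr[2]=7
(1, 3): arr[1]=15 > arr[3]=7
(1, 4): arr[1]=15 > arr[4]=7
(1, 5): arr[1]=15 > arr[5]=6
(2, 5): arr[2]=7 > arr[5]=6
(3, 5): arr[3]=7 > arr[5]=6
(4, 5): arr[4]=7 > arr[5]=6

Total inversions: 11

The array has 11 inversion(s): (0,2), (0,3), (0,4), (0,5), (1,2), (1,3), (1,4), (1,5), (2,5), (3,5), (4,5). Each pair (i,j) satisfies i < j and arr[i] > arr[j].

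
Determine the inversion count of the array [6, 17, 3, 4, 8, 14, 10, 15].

Finding inversions in [6, 17, 3, 4, 8, 14, 10, 15]:

(0, 2): arr[0]=6 > arr[2]=3
(0, 3): arr[0]=6 > arr[3]=4
(1, 2): arr[1]=17 > arr[2]=3
(1, 3): arr[1]=17 > arr[3]=4
(1, 4): arr[1]=17 > arr[4]=8
(1, 5): arr[1]=17 > arr[5]=14
(1, 6): arr[1]=17 > arr[6]=10
(1, 7): arr[1]=17 > arr[7]=15
(5, 6): arr[5]=14 > arr[6]=10

Total inversions: 9

The array has 9 inversion(s): (0,2), (0,3), (1,2), (1,3), (1,4), (1,5), (1,6), (1,7), (5,6). Each pair (i,j) satisfies i < j and arr[i] > arr[j].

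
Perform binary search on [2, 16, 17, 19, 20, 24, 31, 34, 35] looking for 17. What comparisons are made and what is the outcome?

Binary search for 17 in [2, 16, 17, 19, 20, 24, 31, 34, 35]:

lo=0, hi=8, mid=4, arr[mid]=20 -> 20 > 17, search left half
lo=0, hi=3, mid=1, arr[mid]=16 -> 16 < 17, search right half
lo=2, hi=3, mid=2, arr[mid]=17 -> Found target at index 2!

Binary search finds 17 at index 2 after 3 comparisons. The search repeatedly halves the search space by comparing with the middle element.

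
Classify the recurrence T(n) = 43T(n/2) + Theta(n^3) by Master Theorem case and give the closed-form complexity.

Master Theorem for T(n) = 43T(n/2) + O(n^3):

a = 43, b = 2, c = 3
log_b(a) = log_2(43) = 5.4263

Case 1: c = 3 < log_2(43) = 5.4263
T(n) = O(n^(log_2 43))

For T(n) = 43T(n/2) + O(n^3): log_2(43) = 5.4263. This is Case 1 of the Master Theorem (c < log_b(a), work dominated by leaves), giving O(n^(log_2 43)).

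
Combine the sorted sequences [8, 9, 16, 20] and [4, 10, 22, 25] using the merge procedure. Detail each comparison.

Merging process:

Compare 8 vs 4: take 4 from right. Merged: [4]
Compare 8 vs 10: take 8 from left. Merged: [4, 8]
Compare 9 vs 10: take 9 from left. Merged: [4, 8, 9]
Compare 16 vs 10: take 10 from right. Merged: [4, 8, 9, 10]
Compare 16 vs 22: take 16 from left. Merged: [4, 8, 9, 10, 16]
Compare 20 vs 22: take 20 from left. Merged: [4, 8, 9, 10, 16, 20]
Append remaining from right: [22, 25]. Merged: [4, 8, 9, 10, 16, 20, 22, 25]

Final merged array: [4, 8, 9, 10, 16, 20, 22, 25]
Total comparisons: 6

The merged array is [4, 8, 9, 10, 16, 20, 22, 25], requiring 6 comparisons. The merge step runs in O(n) time where n is the total number of elements.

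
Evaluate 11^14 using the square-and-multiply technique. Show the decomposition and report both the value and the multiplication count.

Computing 11^14 by squaring (build up from 11^1; each line after the first costs one multiplication):

11^1 = 11
11^2 = (11^1)^2 = 11^2 = 121
11^3 = 11 * 11^2 = 11 * 121 = 1331
11^6 = (11^3)^2 = 1331^2 = 1771561
11^7 = 11 * 11^6 = 11 * 1771561 = 19487171
11^14 = (11^7)^2 = 19487171^2 = 379749833583241

Result: 379749833583241
Multiplications needed: 5 (5 lines after 11^1)

11^14 = 379749833583241. Using exponentiation by squaring, this requires 5 multiplications. The key idea: if the exponent is even, square the half-power; if odd, multiply by the base once.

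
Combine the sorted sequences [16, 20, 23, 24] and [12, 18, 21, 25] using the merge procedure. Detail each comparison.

Merging process:

Compare 16 vs 12: take 12 from right. Merged: [12]
Compare 16 vs 18: take 16 from left. Merged: [12, 16]
Compare 20 vs 18: take 18 from right. Merged: [12, 16, 18]
Compare 20 vs 21: take 20 from left. Merged: [12, 16, 18, 20]
Compare 23 vs 21: take 21 from right. Merged: [12, 16, 18, 20, 21]
Compare 23 vs 25: take 23 from left. Merged: [12, 16, 18, 20, 21, 23]
Compare 24 vs 25: take 24 from left. Merged: [12, 16, 18, 20, 21, 23, 24]
Append remaining from right: [25]. Merged: [12, 16, 18, 20, 21, 23, 24, 25]

Final merged array: [12, 16, 18, 20, 21, 23, 24, 25]
Total comparisons: 7

The merged array is [12, 16, 18, 20, 21, 23, 24, 25], requiring 7 comparisons. The merge step runs in O(n) time where n is the total number of elements.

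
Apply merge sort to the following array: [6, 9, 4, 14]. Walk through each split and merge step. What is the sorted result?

Merge sort trace:

Split: [6, 9, 4, 14] -> [6, 9] and [4, 14]
  Split: [6, 9] -> [6] and [9]
  Merge: [6] + [9] -> [6, 9]
  Split: [4, 14] -> [4] and [14]
  Merge: [4] + [14] -> [4, 14]
Merge: [6, 9] + [4, 14] -> [4, 6, 9, 14]

Final sorted array: [4, 6, 9, 14]

The merge sort proceeds by recursively splitting the array and merging sorted halves.
After all merges, the sorted array is [4, 6, 9, 14].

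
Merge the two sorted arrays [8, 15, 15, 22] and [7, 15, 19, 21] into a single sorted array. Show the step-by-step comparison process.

Merging process:

Compare 8 vs 7: take 7 from right. Merged: [7]
Compare 8 vs 15: take 8 from left. Merged: [7, 8]
Compare 15 vs 15: take 15 from left. Merged: [7, 8, 15]
Compare 15 vs 15: take 15 from left. Merged: [7, 8, 15, 15]
Compare 22 vs 15: take 15 from right. Merged: [7, 8, 15, 15, 15]
Compare 22 vs 19: take 19 from right. Merged: [7, 8, 15, 15, 15, 19]
Compare 22 vs 21: take 21 from right. Merged: [7, 8, 15, 15, 15, 19, 21]
Append remaining from left: [22]. Merged: [7, 8, 15, 15, 15, 19, 21, 22]

Final merged array: [7, 8, 15, 15, 15, 19, 21, 22]
Total comparisons: 7

The merged array is [7, 8, 15, 15, 15, 19, 21, 22], requiring 7 comparisons. The merge step runs in O(n) time where n is the total number of elements.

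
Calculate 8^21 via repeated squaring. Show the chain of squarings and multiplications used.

Computing 8^21 by squaring (build up from 8^1; each line after the first costs one multiplication):

8^1 = 8
8^2 = (8^1)^2 = 8^2 = 64
8^4 = (8^2)^2 = 64^2 = 4096
8^5 = 8 * 8^4 = 8 * 4096 = 32768
8^10 = (8^5)^2 = 32768^2 = 1073741824
8^20 = (8^10)^2 = 1073741824^2 = 1152921504606846976
8^21 = 8 * 8^20 = 8 * 1152921504606846976 = 9223372036854775808

Result: 9223372036854775808
Multiplications needed: 6 (6 lines after 8^1)

8^21 = 9223372036854775808. Using exponentiation by squaring, this requires 6 multiplications. The key idea: if the exponent is even, square the half-power; if odd, multiply by the base once.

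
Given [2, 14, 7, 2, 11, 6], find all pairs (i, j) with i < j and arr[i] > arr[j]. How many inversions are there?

Finding inversions in [2, 14, 7, 2, 11, 6]:

(1, 2): arr[1]=14 > arr[2]=7
(1, 3): arr[1]=14 > arr[3]=2
(1, 4): arr[1]=14 > arr[4]=11
(1, 5): arr[1]=14 > arr[5]=6
(2, 3): arr[2]=7 > arr[3]=2
(2, 5): arr[2]=7 > arr[5]=6
(4, 5): arr[4]=11 > arr[5]=6

Total inversions: 7

The array has 7 inversion(s): (1,2), (1,3), (1,4), (1,5), (2,3), (2,5), (4,5). Each pair (i,j) satisfies i < j and arr[i] > arr[j].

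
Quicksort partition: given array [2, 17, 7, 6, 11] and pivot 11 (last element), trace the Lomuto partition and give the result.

Lomuto partition with pivot = 11:

Initial array: [2, 17, 7, 6, 11]

arr[0]=2 <= 11: swap with position 0, array becomes [2, 17, 7, 6, 11]
arr[1]=17 > 11: no swap
arr[2]=7 <= 11: swap with position 1, array becomes [2, 7, 17, 6, 11]
arr[3]=6 <= 11: swap with position 2, array becomes [2, 7, 6, 17, 11]

Place pivot at position 3: [2, 7, 6, 11, 17]
Pivot position: 3

After partitioning with pivot 11, the array becomes [2, 7, 6, 11, 17]. The pivot is placed at index 3. All elements to the left of the pivot are <= 11, and all elements to the right are > 11.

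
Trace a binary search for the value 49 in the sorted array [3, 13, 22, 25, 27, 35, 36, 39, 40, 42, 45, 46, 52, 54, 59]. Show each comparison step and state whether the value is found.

Binary search for 49 in [3, 13, 22, 25, 27, 35, 36, 39, 40, 42, 45, 46, 52, 54, 59]:

lo=0, hi=14, mid=7, arr[mid]=39 -> 39 < 49, search right half
lo=8, hi=14, mid=11, arr[mid]=46 -> 46 < 49, search right half
lo=12, hi=14, mid=13, arr[mid]=54 -> 54 > 49, search left half
lo=12, hi=12, mid=12, arr[mid]=52 -> 52 > 49, search left half
lo=12 > hi=11, target 49 not found

Binary search determines that 49 is not in the array after 4 comparisons. The search space was exhausted without finding the target.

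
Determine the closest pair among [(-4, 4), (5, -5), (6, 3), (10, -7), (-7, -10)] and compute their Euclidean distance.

Computing all pairwise distances among 5 points:

d((-4, 4), (5, -5)) = 12.7279
d((-4, 4), (6, 3)) = 10.0499
d((-4, 4), (10, -7)) = 17.8045
d((-4, 4), (-7, -10)) = 14.3178
d((5, -5), (6, 3)) = 8.0623
d((5, -5), (10, -7)) = 5.3852 <-- minimum
d((5, -5), (-7, -10)) = 13.0
d((6, 3), (10, -7)) = 10.7703
d((6, 3), (-7, -10)) = 18.3848
d((10, -7), (-7, -10)) = 17.2627

Closest pair: (5, -5) and (10, -7) with distance 5.3852

The closest pair is (5, -5) and (10, -7) with Euclidean distance 5.3852. For 5 points, brute-force pairwise comparison is shown above. For large n, the divide-and-conquer algorithm (sort by x, recurse on halves, check the dividing strip) achieves O(n log n).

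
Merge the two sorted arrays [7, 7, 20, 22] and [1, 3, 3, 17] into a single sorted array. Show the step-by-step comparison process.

Merging process:

Compare 7 vs 1: take 1 from right. Merged: [1]
Compare 7 vs 3: take 3 from right. Merged: [1, 3]
Compare 7 vs 3: take 3 from right. Merged: [1, 3, 3]
Compare 7 vs 17: take 7 from left. Merged: [1, 3, 3, 7]
Compare 7 vs 17: take 7 from left. Merged: [1, 3, 3, 7, 7]
Compare 20 vs 17: take 17 from right. Merged: [1, 3, 3, 7, 7, 17]
Append remaining from left: [20, 22]. Merged: [1, 3, 3, 7, 7, 17, 20, 22]

Final merged array: [1, 3, 3, 7, 7, 17, 20, 22]
Total comparisons: 6

The merged array is [1, 3, 3, 7, 7, 17, 20, 22], requiring 6 comparisons. The merge step runs in O(n) time where n is the total number of elements.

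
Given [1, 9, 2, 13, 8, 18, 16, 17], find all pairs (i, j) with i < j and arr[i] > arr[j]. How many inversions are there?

Finding inversions in [1, 9, 2, 13, 8, 18, 16, 17]:

(1, 2): arr[1]=9 > arr[2]=2
(1, 4): arr[1]=9 > arr[4]=8
(3, 4): arr[3]=13 > arr[4]=8
(5, 6): arr[5]=18 > arr[6]=16
(5, 7): arr[5]=18 > arr[7]=17

Total inversions: 5

The array has 5 inversion(s): (1,2), (1,4), (3,4), (5,6), (5,7). Each pair (i,j) satisfies i < j and arr[i] > arr[j].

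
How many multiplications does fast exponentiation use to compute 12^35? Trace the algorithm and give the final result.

Computing 12^35 by squaring (build up from 12^1; each line after the first costs one multiplication):

12^1 = 12
12^2 = (12^1)^2 = 12^2 = 144
12^4 = (12^2)^2 = 144^2 = 20736
12^8 = (12^4)^2 = 20736^2 = 429981696
12^16 = (12^8)^2 = 429981696^2 = 184884258895036416
12^17 = 12 * 12^16 = 12 * 184884258895036416 = 2218611106740436992
12^34 = (12^17)^2 = 2218611106740436992^2 = 4922235242952026704037113243122008064
12^35 = 12 * 12^34 = 12 * 4922235242952026704037113243122008064 = 59066822915424320448445358917464096768

Result: 59066822915424320448445358917464096768
Multiplications needed: 7 (7 lines after 12^1)

12^35 = 59066822915424320448445358917464096768. Using exponentiation by squaring, this requires 7 multiplications. The key idea: if the exponent is even, square the half-power; if odd, multiply by the base once.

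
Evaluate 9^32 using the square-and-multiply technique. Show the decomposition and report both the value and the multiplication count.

Computing 9^32 by squaring (build up from 9^1; each line after the first costs one multiplication):

9^1 = 9
9^2 = (9^1)^2 = 9^2 = 81
9^4 = (9^2)^2 = 81^2 = 6561
9^8 = (9^4)^2 = 6561^2 = 43046721
9^16 = (9^8)^2 = 43046721^2 = 1853020188851841
9^32 = (9^16)^2 = 1853020188851841^2 = 3433683820292512484657849089281

Result: 3433683820292512484657849089281
Multiplications needed: 5 (5 lines after 9^1)

9^32 = 3433683820292512484657849089281. Using exponentiation by squaring, this requires 5 multiplications. The key idea: if the exponent is even, square the half-power; if odd, multiply by the base once.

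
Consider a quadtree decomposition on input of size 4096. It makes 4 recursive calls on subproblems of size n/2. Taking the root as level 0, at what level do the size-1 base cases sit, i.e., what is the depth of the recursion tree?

For divide and conquer with division factor 2:

Problem sizes at each level:
Level 0: 4096
Level 1: 2048
Level 2: 1024
Level 3: 512
Level 4: 256
Level 5: 128
Level 6: 64
Level 7: 32
Level 8: 16
Level 9: 8
Level 10: 4
Level 11: 2
Level 12: 1

The root is level 0 and the size-1 base case is level 12 (the tree spans levels 0 through 12, i.e. 13 levels counting the root), so the depth is the number of divisions: log_2(4096) = 12

The recursion tree depth is log_2(4096) = 12. At each level, the problem size is divided by 2, so it takes 12 divisions to reduce to a base case of size 1. The algorithm makes 4 recursive calls at each level.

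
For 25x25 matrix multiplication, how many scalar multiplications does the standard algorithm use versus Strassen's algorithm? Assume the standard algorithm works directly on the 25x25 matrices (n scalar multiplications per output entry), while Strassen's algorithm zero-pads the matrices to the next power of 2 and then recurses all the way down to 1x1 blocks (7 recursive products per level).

Matrix multiplication for 25x25 matrices:

Strassen's algorithm requires power-of-2 dimensions. Pad 25x25 to 32x32 (next power of 2).

Standard algorithm: 25^3 = 15625 multiplications
Strassen's algorithm: 7^(log2(32)) = 7^5 = 16807 multiplications
Difference: 15625 - 16807 = -1182 (Strassen uses MORE here due to padding overhead — for small or just-over-power-of-2 n, padding can outweigh the per-level savings)

Standard: 15625 multiplications (25^3). Strassen: 16807 multiplications (7^5, after padding to 32x32). Strassen reduces 8 recursive multiplications to 7 at each level.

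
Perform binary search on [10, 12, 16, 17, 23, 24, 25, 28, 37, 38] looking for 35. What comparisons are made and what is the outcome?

Binary search for 35 in [10, 12, 16, 17, 23, 24, 25, 28, 37, 38]:

lo=0, hi=9, mid=4, arr[mid]=23 -> 23 < 35, search right half
lo=5, hi=9, mid=7, arr[mid]=28 -> 28 < 35, search right half
lo=8, hi=9, mid=8, arr[mid]=37 -> 37 > 35, search left half
lo=8 > hi=7, target 35 not found

Binary search determines that 35 is not in the array after 3 comparisons. The search space was exhausted without finding the target.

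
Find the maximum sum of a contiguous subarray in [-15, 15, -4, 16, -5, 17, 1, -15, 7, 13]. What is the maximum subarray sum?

Using Kadane's algorithm on [-15, 15, -4, 16, -5, 17, 1, -15, 7, 13]:

Scanning through the array:
Position 1 (value 15): max_ending_here = 15, max_so_far = 15
Position 2 (value -4): max_ending_here = 11, max_so_far = 15
Position 3 (value 16): max_ending_here = 27, max_so_far = 27
Position 4 (value -5): max_ending_here = 22, max_so_far = 27
Position 5 (value 17): max_ending_here = 39, max_so_far = 39
Position 6 (value 1): max_ending_here = 40, max_so_far = 40
Position 7 (value -15): max_ending_here = 25, max_so_far = 40
Position 8 (value 7): max_ending_here = 32, max_so_far = 40
Position 9 (value 13): max_ending_here = 45, max_so_far = 45

Maximum subarray: [15, -4, 16, -5, 17, 1, -15, 7, 13]
Maximum sum: 45

The maximum subarray is [15, -4, 16, -5, 17, 1, -15, 7, 13] with sum 45. This subarray runs from index 1 to index 9.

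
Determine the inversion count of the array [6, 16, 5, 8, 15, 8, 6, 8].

Finding inversions in [6, 16, 5, 8, 15, 8, 6, 8]:

(0, 2): arr[0]=6 > arr[2]=5
(1, 2): arr[1]=16 > arr[2]=5
(1, 3): arr[1]=16 > arr[3]=8
(1, 4): arr[1]=16 > arr[4]=15
(1, 5): arr[1]=16 > arr[5]=8
(1, 6): arr[1]=16 > arr[6]=6
(1, 7): arr[1]=16 > arr[7]=8
(3, 6): arr[3]=8 > arr[6]=6
(4, 5): arr[4]=15 > arr[5]=8
(4, 6): arr[4]=15 > arr[6]=6
(4, 7): arr[4]=15 > arr[7]=8
(5, 6): arr[5]=8 > arr[6]=6

Total inversions: 12

The array has 12 inversion(s): (0,2), (1,2), (1,3), (1,4), (1,5), (1,6), (1,7), (3,6), (4,5), (4,6), (4,7), (5,6). Each pair (i,j) satisfies i < j and arr[i] > arr[j].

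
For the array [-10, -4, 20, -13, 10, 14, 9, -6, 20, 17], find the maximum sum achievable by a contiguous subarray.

Using Kadane's algorithm on [-10, -4, 20, -13, 10, 14, 9, -6, 20, 17]:

Scanning through the array:
Position 1 (value -4): max_ending_here = -4, max_so_far = -4
Position 2 (value 20): max_ending_here = 20, max_so_far = 20
Position 3 (value -13): max_ending_here = 7, max_so_far = 20
Position 4 (value 10): max_ending_here = 17, max_so_far = 20
Position 5 (value 14): max_ending_here = 31, max_so_far = 31
Position 6 (value 9): max_ending_here = 40, max_so_far = 40
Position 7 (value -6): max_ending_here = 34, max_so_far = 40
Position 8 (value 20): max_ending_here = 54, max_so_far = 54
Position 9 (value 17): max_ending_here = 71, max_so_far = 71

Maximum subarray: [20, -13, 10, 14, 9, -6, 20, 17]
Maximum sum: 71

The maximum subarray is [20, -13, 10, 14, 9, -6, 20, 17] with sum 71. This subarray runs from index 2 to index 9.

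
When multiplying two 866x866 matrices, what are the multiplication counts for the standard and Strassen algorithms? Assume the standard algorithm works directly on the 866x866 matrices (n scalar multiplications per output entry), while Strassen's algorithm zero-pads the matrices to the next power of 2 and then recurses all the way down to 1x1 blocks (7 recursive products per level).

Matrix multiplication for 866x866 matrices:

Strassen's algorithm requires power-of-2 dimensions. Pad 866x866 to 1024x1024 (next power of 2).

Standard algorithm: 866^3 = 649461896 multiplications
Strassen's algorithm: 7^(log2(1024)) = 7^10 = 282475249 multiplications
Savings: 649461896 - 282475249 = 366986647 multiplications

Standard: 649461896 multiplications (866^3). Strassen: 282475249 multiplications (7^10, after padding to 1024x1024). Strassen reduces 8 recursive multiplications to 7 at each level.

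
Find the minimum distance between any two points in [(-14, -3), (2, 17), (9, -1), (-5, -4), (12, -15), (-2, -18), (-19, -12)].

Computing all pairwise distances among 7 points:

d((-14, -3), (2, 17)) = 25.6125
d((-14, -3), (9, -1)) = 23.0868
d((-14, -3), (-5, -4)) = 9.0554 <-- minimum
d((-14, -3), (12, -15)) = 28.6356
d((-14, -3), (-2, -18)) = 19.2094
d((-14, -3), (-19, -12)) = 10.2956
d((2, 17), (9, -1)) = 19.3132
d((2, 17), (-5, -4)) = 22.1359
d((2, 17), (12, -15)) = 33.5261
d((2, 17), (-2, -18)) = 35.2278
d((2, 17), (-19, -12)) = 35.805
d((9, -1), (-5, -4)) = 14.3178
d((9, -1), (12, -15)) = 14.3178
d((9, -1), (-2, -18)) = 20.2485
d((9, -1), (-19, -12)) = 30.0832
d((-5, -4), (12, -15)) = 20.2485
d((-5, -4), (-2, -18)) = 14.3178
d((-5, -4), (-19, -12)) = 16.1245
d((12, -15), (-2, -18)) = 14.3178
d((12, -15), (-19, -12)) = 31.1448
d((-2, -18), (-19, -12)) = 18.0278

Closest pair: (-14, -3) and (-5, -4) with distance 9.0554

The closest pair is (-14, -3) and (-5, -4) with Euclidean distance 9.0554. For 7 points, brute-force pairwise comparison is shown above. For large n, the divide-and-conquer algorithm (sort by x, recurse on halves, check the dividing strip) achieves O(n log n).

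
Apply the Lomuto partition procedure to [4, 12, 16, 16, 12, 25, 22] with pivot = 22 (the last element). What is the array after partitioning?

Lomuto partition with pivot = 22:

Initial array: [4, 12, 16, 16, 12, 25, 22]

arr[0]=4 <= 22: swap with position 0, array becomes [4, 12, 16, 16, 12, 25, 22]
arr[1]=12 <= 22: swap with position 1, array becomes [4, 12, 16, 16, 12, 25, 22]
arr[2]=16 <= 22: swap with position 2, array becomes [4, 12, 16, 16, 12, 25, 22]
arr[3]=16 <= 22: swap with position 3, array becomes [4, 12, 16, 16, 12, 25, 22]
arr[4]=12 <= 22: swap with position 4, array becomes [4, 12, 16, 16, 12, 25, 22]
arr[5]=25 > 22: no swap

Place pivot at position 5: [4, 12, 16, 16, 12, 22, 25]
Pivot position: 5

After partitioning with pivot 22, the array becomes [4, 12, 16, 16, 12, 22, 25]. The pivot is placed at index 5. All elements to the left of the pivot are <= 22, and all elements to the right are > 22.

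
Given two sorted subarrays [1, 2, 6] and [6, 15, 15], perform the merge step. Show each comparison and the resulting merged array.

Merging process:

Compare 1 vs 6: take 1 from left. Merged: [1]
Compare 2 vs 6: take 2 from left. Merged: [1, 2]
Compare 6 vs 6: take 6 from left. Merged: [1, 2, 6]
Append remaining from right: [6, 15, 15]. Merged: [1, 2, 6, 6, 15, 15]

Final merged array: [1, 2, 6, 6, 15, 15]
Total comparisons: 3

The merged array is [1, 2, 6, 6, 15, 15], requiring 3 comparisons. The merge step runs in O(n) time where n is the total number of elements.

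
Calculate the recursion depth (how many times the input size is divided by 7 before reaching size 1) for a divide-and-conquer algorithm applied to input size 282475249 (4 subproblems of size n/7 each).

For divide and conquer with division factor 7:

Problem sizes at each level:
Level 0: 282475249
Level 1: 40353607
Level 2: 5764801
Level 3: 823543
Level 4: 117649
Level 5: 16807
Level 6: 2401
Level 7: 343
Level 8: 49
Level 9: 7
Level 10: 1

The root is level 0 and the size-1 base case is level 10 (the tree spans levels 0 through 10, i.e. 11 levels counting the root), so the depth is the number of divisions: log_7(282475249) = 10

The recursion tree depth is log_7(282475249) = 10. At each level, the problem size is divided by 7, so it takes 10 divisions to reduce to a base case of size 1. The algorithm makes 4 recursive calls at each level.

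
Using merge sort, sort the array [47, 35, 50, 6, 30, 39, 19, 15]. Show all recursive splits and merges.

Merge sort trace:

Split: [47, 35, 50, 6, 30, 39, 19, 15] -> [47, 35, 50, 6] and [30, 39, 19, 15]
  Split: [47, 35, 50, 6] -> [47, 35] and [50, 6]
    Split: [47, 35] -> [47] and [35]
    Merge: [47] + [35] -> [35, 47]
    Split: [50, 6] -> [50] and [6]
    Merge: [50] + [6] -> [6, 50]
  Merge: [35, 47] + [6, 50] -> [6, 35, 47, 50]
  Split: [30, 39, 19, 15] -> [30, 39] and [19, 15]
    Split: [30, 39] -> [30] and [39]
    Merge: [30] + [39] -> [30, 39]
    Split: [19, 15] -> [19] and [15]
    Merge: [19] + [15] -> [15, 19]
  Merge: [30, 39] + [15, 19] -> [15, 19, 30, 39]
Merge: [6, 35, 47, 50] + [15, 19, 30, 39] -> [6, 15, 19, 30, 35, 39, 47, 50]

Final sorted array: [6, 15, 19, 30, 35, 39, 47, 50]

The merge sort proceeds by recursively splitting the array and merging sorted halves.
After all merges, the sorted array is [6, 15, 19, 30, 35, 39, 47, 50].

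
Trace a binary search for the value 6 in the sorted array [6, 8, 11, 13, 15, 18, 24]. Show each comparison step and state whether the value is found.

Binary search for 6 in [6, 8, 11, 13, 15, 18, 24]:

lo=0, hi=6, mid=3, arr[mid]=13 -> 13 > 6, search left half
lo=0, hi=2, mid=1, arr[mid]=8 -> 8 > 6, search left half
lo=0, hi=0, mid=0, arr[mid]=6 -> Found target at index 0!

Binary search finds 6 at index 0 after 3 comparisons. The search repeatedly halves the search space by comparing with the middle element.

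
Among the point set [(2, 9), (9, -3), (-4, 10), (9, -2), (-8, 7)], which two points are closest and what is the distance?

Computing all pairwise distances among 5 points:

d((2, 9), (9, -3)) = 13.8924
d((2, 9), (-4, 10)) = 6.0828
d((2, 9), (9, -2)) = 13.0384
d((2, 9), (-8, 7)) = 10.198
d((9, -3), (-4, 10)) = 18.3848
d((9, -3), (9, -2)) = 1.0 <-- minimum
d((9, -3), (-8, 7)) = 19.7231
d((-4, 10), (9, -2)) = 17.6918
d((-4, 10), (-8, 7)) = 5.0
d((9, -2), (-8, 7)) = 19.2354

Closest pair: (9, -3) and (9, -2) with distance 1.0

The closest pair is (9, -3) and (9, -2) with Euclidean distance 1.0. For 5 points, brute-force pairwise comparison is shown above. For large n, the divide-and-conquer algorithm (sort by x, recurse on halves, check the dividing strip) achieves O(n log n).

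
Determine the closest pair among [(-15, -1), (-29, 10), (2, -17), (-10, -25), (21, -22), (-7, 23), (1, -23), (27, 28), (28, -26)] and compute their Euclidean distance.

Computing all pairwise distances among 9 points:

d((-15, -1), (-29, 10)) = 17.8045
d((-15, -1), (2, -17)) = 23.3452
d((-15, -1), (-10, -25)) = 24.5153
d((-15, -1), (21, -22)) = 41.6773
d((-15, -1), (-7, 23)) = 25.2982
d((-15, -1), (1, -23)) = 27.2029
d((-15, -1), (27, 28)) = 51.0392
d((-15, -1), (28, -26)) = 49.7393
d((-29, 10), (2, -17)) = 41.1096
d((-29, 10), (-10, -25)) = 39.8246
d((-29, 10), (21, -22)) = 59.3633
d((-29, 10), (-7, 23)) = 25.5539
d((-29, 10), (1, -23)) = 44.5982
d((-29, 10), (27, 28)) = 58.8218
d((-29, 10), (28, -26)) = 67.4166
d((2, -17), (-10, -25)) = 14.4222
d((2, -17), (21, -22)) = 19.6469
d((2, -17), (-7, 23)) = 41.0
d((2, -17), (1, -23)) = 6.0828 <-- minimum
d((2, -17), (27, 28)) = 51.4782
d((2, -17), (28, -26)) = 27.5136
d((-10, -25), (21, -22)) = 31.1448
d((-10, -25), (-7, 23)) = 48.0937
d((-10, -25), (1, -23)) = 11.1803
d((-10, -25), (27, 28)) = 64.6375
d((-10, -25), (28, -26)) = 38.0132
d((21, -22), (-7, 23)) = 53.0
d((21, -22), (1, -23)) = 20.025
d((21, -22), (27, 28)) = 50.3587
d((21, -22), (28, -26)) = 8.0623
d((-7, 23), (1, -23)) = 46.6905
d((-7, 23), (27, 28)) = 34.3657
d((-7, 23), (28, -26)) = 60.2163
d((1, -23), (27, 28)) = 57.2451
d((1, -23), (28, -26)) = 27.1662
d((27, 28), (28, -26)) = 54.0093

Closest pair: (2, -17) and (1, -23) with distance 6.0828

The closest pair is (2, -17) and (1, -23) with Euclidean distance 6.0828. For 9 points, brute-force pairwise comparison is shown above. For large n, the divide-and-conquer algorithm (sort by x, recurse on halves, check the dividing strip) achieves O(n log n).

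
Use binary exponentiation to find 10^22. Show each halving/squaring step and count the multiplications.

Computing 10^22 by squaring (build up from 10^1; each line after the first costs one multiplication):

10^1 = 10
10^2 = (10^1)^2 = 10^2 = 100
10^4 = (10^2)^2 = 100^2 = 10000
10^5 = 10 * 10^4 = 10 * 10000 = 100000
10^10 = (10^5)^2 = 100000^2 = 10000000000
10^11 = 10 * 10^10 = 10 * 10000000000 = 100000000000
10^22 = (10^11)^2 = 100000000000^2 = 10000000000000000000000

Result: 10000000000000000000000
Multiplications needed: 6 (6 lines after 10^1)

10^22 = 10000000000000000000000. Using exponentiation by squaring, this requires 6 multiplications. The key idea: if the exponent is even, square the half-power; if odd, multiply by the base once.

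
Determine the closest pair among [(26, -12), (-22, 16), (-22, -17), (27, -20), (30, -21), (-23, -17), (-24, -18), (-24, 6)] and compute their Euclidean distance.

Computing all pairwise distances among 8 points:

d((26, -12), (-22, 16)) = 55.5698
d((26, -12), (-22, -17)) = 48.2597
d((26, -12), (27, -20)) = 8.0623
d((26, -12), (30, -21)) = 9.8489
d((26, -12), (-23, -17)) = 49.2544
d((26, -12), (-24, -18)) = 50.3587
d((26, -12), (-24, 6)) = 53.1413
d((-22, 16), (-22, -17)) = 33.0
d((-22, 16), (27, -20)) = 60.803
d((-22, 16), (30, -21)) = 63.8201
d((-22, 16), (-23, -17)) = 33.0151
d((-22, 16), (-24, -18)) = 34.0588
d((-22, 16), (-24, 6)) = 10.198
d((-22, -17), (27, -20)) = 49.0918
d((-22, -17), (30, -21)) = 52.1536
d((-22, -17), (-23, -17)) = 1.0 <-- minimum
d((-22, -17), (-24, -18)) = 2.2361
d((-22, -17), (-24, 6)) = 23.0868
d((27, -20), (30, -21)) = 3.1623
d((27, -20), (-23, -17)) = 50.0899
d((27, -20), (-24, -18)) = 51.0392
d((27, -20), (-24, 6)) = 57.2451
d((30, -21), (-23, -17)) = 53.1507
d((30, -21), (-24, -18)) = 54.0833
d((30, -21), (-24, 6)) = 60.3738
d((-23, -17), (-24, -18)) = 1.4142
d((-23, -17), (-24, 6)) = 23.0217
d((-24, -18), (-24, 6)) = 24.0

Closest pair: (-22, -17) and (-23, -17) with distance 1.0

The closest pair is (-22, -17) and (-23, -17) with Euclidean distance 1.0. For 8 points, brute-force pairwise comparison is shown above. For large n, the divide-and-conquer algorithm (sort by x, recurse on halves, check the dividing strip) achieves O(n log n).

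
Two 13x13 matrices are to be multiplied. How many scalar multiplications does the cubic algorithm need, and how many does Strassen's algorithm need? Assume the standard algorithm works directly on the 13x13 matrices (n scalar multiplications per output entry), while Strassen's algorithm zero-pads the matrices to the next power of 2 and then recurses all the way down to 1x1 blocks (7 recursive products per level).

Matrix multiplication for 13x13 matrices:

Strassen's algorithm requires power-of-2 dimensions. Pad 13x13 to 16x16 (next power of 2).

Standard algorithm: 13^3 = 2197 multiplications
Strassen's algorithm: 7^(log2(16)) = 7^4 = 2401 multiplications
Difference: 2197 - 2401 = -204 (Strassen uses MORE here due to padding overhead — for small or just-over-power-of-2 n, padding can outweigh the per-level savings)

Standard: 2197 multiplications (13^3). Strassen: 2401 multiplications (7^4, after padding to 16x16). Strassen reduces 8 recursive multiplications to 7 at each level.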